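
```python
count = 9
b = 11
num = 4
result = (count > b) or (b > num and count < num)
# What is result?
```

Trace (tracking result):
count = 9  # -> count = 9
b = 11  # -> b = 11
num = 4  # -> num = 4
result = count > b or (b > num and count < num)  # -> result = False

Answer: False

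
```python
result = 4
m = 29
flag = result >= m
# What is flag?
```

Trace (tracking flag):
result = 4  # -> result = 4
m = 29  # -> m = 29
flag = result >= m  # -> flag = False

Answer: False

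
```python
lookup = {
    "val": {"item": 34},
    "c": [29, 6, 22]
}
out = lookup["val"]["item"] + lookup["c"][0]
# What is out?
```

Trace (tracking out):
lookup = {'val': {'item': 34}, 'c': [29, 6, 22]}  # -> lookup = {'val': {'item': 34}, 'c': [29, 6, 22]}
out = lookup['val']['item'] + lookup['c'][0]  # -> out = 63

Answer: 63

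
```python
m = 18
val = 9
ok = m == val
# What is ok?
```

Answer: False

Derivation:
Trace (tracking ok):
m = 18  # -> m = 18
val = 9  # -> val = 9
ok = m == val  # -> ok = False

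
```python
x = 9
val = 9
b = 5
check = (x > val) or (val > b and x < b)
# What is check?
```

Answer: False

Derivation:
Trace (tracking check):
x = 9  # -> x = 9
val = 9  # -> val = 9
b = 5  # -> b = 5
check = x > val or (val > b and x < b)  # -> check = False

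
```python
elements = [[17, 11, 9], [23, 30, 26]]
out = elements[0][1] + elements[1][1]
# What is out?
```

Trace (tracking out):
elements = [[17, 11, 9], [23, 30, 26]]  # -> elements = [[17, 11, 9], [23, 30, 26]]
out = elements[0][1] + elements[1][1]  # -> out = 41

Answer: 41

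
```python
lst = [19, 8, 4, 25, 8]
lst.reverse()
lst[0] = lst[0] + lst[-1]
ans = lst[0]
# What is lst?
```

Answer: [27, 25, 4, 8, 19]

Derivation:
Trace (tracking lst):
lst = [19, 8, 4, 25, 8]  # -> lst = [19, 8, 4, 25, 8]
lst.reverse()  # -> lst = [8, 25, 4, 8, 19]
lst[0] = lst[0] + lst[-1]  # -> lst = [27, 25, 4, 8, 19]
ans = lst[0]  # -> ans = 27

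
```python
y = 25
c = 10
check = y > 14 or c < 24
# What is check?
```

Trace (tracking check):
y = 25  # -> y = 25
c = 10  # -> c = 10
check = y > 14 or c < 24  # -> check = True

Answer: True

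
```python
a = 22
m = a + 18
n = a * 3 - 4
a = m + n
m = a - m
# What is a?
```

Trace (tracking a):
a = 22  # -> a = 22
m = a + 18  # -> m = 40
n = a * 3 - 4  # -> n = 62
a = m + n  # -> a = 102
m = a - m  # -> m = 62

Answer: 102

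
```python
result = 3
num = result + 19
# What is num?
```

Trace (tracking num):
result = 3  # -> result = 3
num = result + 19  # -> num = 22

Answer: 22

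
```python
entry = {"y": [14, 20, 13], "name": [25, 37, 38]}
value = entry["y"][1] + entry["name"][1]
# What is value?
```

Trace (tracking value):
entry = {'y': [14, 20, 13], 'name': [25, 37, 38]}  # -> entry = {'y': [14, 20, 13], 'name': [25, 37, 38]}
value = entry['y'][1] + entry['name'][1]  # -> value = 57

Answer: 57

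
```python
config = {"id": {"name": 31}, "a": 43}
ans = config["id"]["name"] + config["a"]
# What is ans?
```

Trace (tracking ans):
config = {'id': {'name': 31}, 'a': 43}  # -> config = {'id': {'name': 31}, 'a': 43}
ans = config['id']['name'] + config['a']  # -> ans = 74

Answer: 74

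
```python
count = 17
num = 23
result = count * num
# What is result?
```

Trace (tracking result):
count = 17  # -> count = 17
num = 23  # -> num = 23
result = count * num  # -> result = 391

Answer: 391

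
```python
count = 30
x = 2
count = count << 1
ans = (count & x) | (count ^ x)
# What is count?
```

Trace (tracking count):
count = 30  # -> count = 30
x = 2  # -> x = 2
count = count << 1  # -> count = 60
ans = count & x | count ^ x  # -> ans = 62

Answer: 60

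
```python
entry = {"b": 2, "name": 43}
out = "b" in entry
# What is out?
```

Trace (tracking out):
entry = {'b': 2, 'name': 43}  # -> entry = {'b': 2, 'name': 43}
out = 'b' in entry  # -> out = True

Answer: True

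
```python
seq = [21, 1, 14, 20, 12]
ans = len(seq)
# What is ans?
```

Trace (tracking ans):
seq = [21, 1, 14, 20, 12]  # -> seq = [21, 1, 14, 20, 12]
ans = len(seq)  # -> ans = 5

Answer: 5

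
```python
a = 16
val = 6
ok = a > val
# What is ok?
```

Trace (tracking ok):
a = 16  # -> a = 16
val = 6  # -> val = 6
ok = a > val  # -> ok = True

Answer: True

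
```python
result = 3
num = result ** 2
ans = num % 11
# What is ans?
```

Answer: 9

Derivation:
Trace (tracking ans):
result = 3  # -> result = 3
num = result ** 2  # -> num = 9
ans = num % 11  # -> ans = 9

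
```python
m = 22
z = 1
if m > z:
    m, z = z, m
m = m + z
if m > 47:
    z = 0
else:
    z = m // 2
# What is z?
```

Answer: 11

Derivation:
Trace (tracking z):
m = 22  # -> m = 22
z = 1  # -> z = 1
if m > z:  # condition is True
    m, z = (z, m)  # -> m = 1, z = 22
m = m + z  # -> m = 23
if m > 47:  # condition is False
else:
    z = m // 2  # -> z = 11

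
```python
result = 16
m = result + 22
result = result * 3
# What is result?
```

Trace (tracking result):
result = 16  # -> result = 16
m = result + 22  # -> m = 38
result = result * 3  # -> result = 48

Answer: 48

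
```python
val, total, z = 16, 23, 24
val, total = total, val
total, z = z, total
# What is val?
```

Answer: 23

Derivation:
Trace (tracking val):
val, total, z = (16, 23, 24)  # -> val = 16, total = 23, z = 24
val, total = (total, val)  # -> val = 23, total = 16
total, z = (z, total)  # -> total = 24, z = 16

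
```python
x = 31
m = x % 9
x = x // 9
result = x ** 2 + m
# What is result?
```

Trace (tracking result):
x = 31  # -> x = 31
m = x % 9  # -> m = 4
x = x // 9  # -> x = 3
result = x ** 2 + m  # -> result = 13

Answer: 13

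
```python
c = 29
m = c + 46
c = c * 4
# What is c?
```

Answer: 116

Derivation:
Trace (tracking c):
c = 29  # -> c = 29
m = c + 46  # -> m = 75
c = c * 4  # -> c = 116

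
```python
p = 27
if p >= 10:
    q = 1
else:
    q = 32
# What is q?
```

Trace (tracking q):
p = 27  # -> p = 27
if p >= 10:  # condition is True
    q = 1  # -> q = 1

Answer: 1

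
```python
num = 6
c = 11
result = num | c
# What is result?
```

Trace (tracking result):
num = 6  # -> num = 6
c = 11  # -> c = 11
result = num | c  # -> result = 15

Answer: 15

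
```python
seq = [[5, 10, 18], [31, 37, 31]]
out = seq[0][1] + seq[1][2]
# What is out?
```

Trace (tracking out):
seq = [[5, 10, 18], [31, 37, 31]]  # -> seq = [[5, 10, 18], [31, 37, 31]]
out = seq[0][1] + seq[1][2]  # -> out = 41

Answer: 41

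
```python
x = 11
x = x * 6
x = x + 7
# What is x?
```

Answer: 73

Derivation:
Trace (tracking x):
x = 11  # -> x = 11
x = x * 6  # -> x = 66
x = x + 7  # -> x = 73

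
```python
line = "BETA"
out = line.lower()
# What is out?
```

Trace (tracking out):
line = 'BETA'  # -> line = 'BETA'
out = line.lower()  # -> out = 'beta'

Answer: 'beta'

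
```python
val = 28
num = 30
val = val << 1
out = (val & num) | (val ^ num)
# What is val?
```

Answer: 56

Derivation:
Trace (tracking val):
val = 28  # -> val = 28
num = 30  # -> num = 30
val = val << 1  # -> val = 56
out = val & num | val ^ num  # -> out = 62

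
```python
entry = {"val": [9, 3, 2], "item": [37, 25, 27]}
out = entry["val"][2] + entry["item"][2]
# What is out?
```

Answer: 29

Derivation:
Trace (tracking out):
entry = {'val': [9, 3, 2], 'item': [37, 25, 27]}  # -> entry = {'val': [9, 3, 2], 'item': [37, 25, 27]}
out = entry['val'][2] + entry['item'][2]  # -> out = 29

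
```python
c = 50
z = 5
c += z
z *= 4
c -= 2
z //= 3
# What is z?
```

Trace (tracking z):
c = 50  # -> c = 50
z = 5  # -> z = 5
c += z  # -> c = 55
z *= 4  # -> z = 20
c -= 2  # -> c = 53
z //= 3  # -> z = 6

Answer: 6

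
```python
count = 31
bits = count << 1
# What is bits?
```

Trace (tracking bits):
count = 31  # -> count = 31
bits = count << 1  # -> bits = 62

Answer: 62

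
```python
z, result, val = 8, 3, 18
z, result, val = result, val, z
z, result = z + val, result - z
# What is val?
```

Answer: 8

Derivation:
Trace (tracking val):
z, result, val = (8, 3, 18)  # -> z = 8, result = 3, val = 18
z, result, val = (result, val, z)  # -> z = 3, result = 18, val = 8
z, result = (z + val, result - z)  # -> z = 11, result = 15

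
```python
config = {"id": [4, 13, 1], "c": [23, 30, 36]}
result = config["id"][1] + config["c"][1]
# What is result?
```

Answer: 43

Derivation:
Trace (tracking result):
config = {'id': [4, 13, 1], 'c': [23, 30, 36]}  # -> config = {'id': [4, 13, 1], 'c': [23, 30, 36]}
result = config['id'][1] + config['c'][1]  # -> result = 43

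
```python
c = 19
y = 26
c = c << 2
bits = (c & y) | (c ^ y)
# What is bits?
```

Trace (tracking bits):
c = 19  # -> c = 19
y = 26  # -> y = 26
c = c << 2  # -> c = 76
bits = c & y | c ^ y  # -> bits = 94

Answer: 94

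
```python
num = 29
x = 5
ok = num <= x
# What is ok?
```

Answer: False

Derivation:
Trace (tracking ok):
num = 29  # -> num = 29
x = 5  # -> x = 5
ok = num <= x  # -> ok = False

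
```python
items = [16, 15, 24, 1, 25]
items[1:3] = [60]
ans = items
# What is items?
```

Answer: [16, 60, 1, 25]

Derivation:
Trace (tracking items):
items = [16, 15, 24, 1, 25]  # -> items = [16, 15, 24, 1, 25]
items[1:3] = [60]  # -> items = [16, 60, 1, 25]
ans = items  # -> ans = [16, 60, 1, 25]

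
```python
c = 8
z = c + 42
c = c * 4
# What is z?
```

Trace (tracking z):
c = 8  # -> c = 8
z = c + 42  # -> z = 50
c = c * 4  # -> c = 32

Answer: 50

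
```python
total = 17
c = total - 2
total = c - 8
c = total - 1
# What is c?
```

Answer: 6

Derivation:
Trace (tracking c):
total = 17  # -> total = 17
c = total - 2  # -> c = 15
total = c - 8  # -> total = 7
c = total - 1  # -> c = 6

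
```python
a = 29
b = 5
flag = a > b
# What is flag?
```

Trace (tracking flag):
a = 29  # -> a = 29
b = 5  # -> b = 5
flag = a > b  # -> flag = True

Answer: True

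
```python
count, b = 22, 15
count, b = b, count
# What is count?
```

Answer: 15

Derivation:
Trace (tracking count):
count, b = (22, 15)  # -> count = 22, b = 15
count, b = (b, count)  # -> count = 15, b = 22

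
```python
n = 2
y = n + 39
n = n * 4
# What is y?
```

Answer: 41

Derivation:
Trace (tracking y):
n = 2  # -> n = 2
y = n + 39  # -> y = 41
n = n * 4  # -> n = 8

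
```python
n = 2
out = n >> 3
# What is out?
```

Answer: 0

Derivation:
Trace (tracking out):
n = 2  # -> n = 2
out = n >> 3  # -> out = 0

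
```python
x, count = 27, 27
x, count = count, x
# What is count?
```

Answer: 27

Derivation:
Trace (tracking count):
x, count = (27, 27)  # -> x = 27, count = 27
x, count = (count, x)  # -> x = 27, count = 27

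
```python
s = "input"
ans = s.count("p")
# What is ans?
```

Answer: 1

Derivation:
Trace (tracking ans):
s = 'input'  # -> s = 'input'
ans = s.count('p')  # -> ans = 1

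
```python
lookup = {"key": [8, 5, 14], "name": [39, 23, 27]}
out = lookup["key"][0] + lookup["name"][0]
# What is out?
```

Trace (tracking out):
lookup = {'key': [8, 5, 14], 'name': [39, 23, 27]}  # -> lookup = {'key': [8, 5, 14], 'name': [39, 23, 27]}
out = lookup['key'][0] + lookup['name'][0]  # -> out = 47

Answer: 47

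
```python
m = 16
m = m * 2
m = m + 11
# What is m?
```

Answer: 43

Derivation:
Trace (tracking m):
m = 16  # -> m = 16
m = m * 2  # -> m = 32
m = m + 11  # -> m = 43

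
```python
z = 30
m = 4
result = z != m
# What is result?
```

Answer: True

Derivation:
Trace (tracking result):
z = 30  # -> z = 30
m = 4  # -> m = 4
result = z != m  # -> result = True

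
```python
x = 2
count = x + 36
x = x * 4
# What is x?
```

Trace (tracking x):
x = 2  # -> x = 2
count = x + 36  # -> count = 38
x = x * 4  # -> x = 8

Answer: 8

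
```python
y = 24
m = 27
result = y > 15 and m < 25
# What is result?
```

Trace (tracking result):
y = 24  # -> y = 24
m = 27  # -> m = 27
result = y > 15 and m < 25  # -> result = False

Answer: False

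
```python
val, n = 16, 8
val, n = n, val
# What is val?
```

Trace (tracking val):
val, n = (16, 8)  # -> val = 16, n = 8
val, n = (n, val)  # -> val = 8, n = 16

Answer: 8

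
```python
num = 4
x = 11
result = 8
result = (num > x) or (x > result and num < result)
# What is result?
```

Answer: True

Derivation:
Trace (tracking result):
num = 4  # -> num = 4
x = 11  # -> x = 11
result = 8  # -> result = 8
result = num > x or (x > result and num < result)  # -> result = True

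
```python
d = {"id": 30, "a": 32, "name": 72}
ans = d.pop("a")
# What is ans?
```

Answer: 32

Derivation:
Trace (tracking ans):
d = {'id': 30, 'a': 32, 'name': 72}  # -> d = {'id': 30, 'a': 32, 'name': 72}
ans = d.pop('a')  # -> ans = 32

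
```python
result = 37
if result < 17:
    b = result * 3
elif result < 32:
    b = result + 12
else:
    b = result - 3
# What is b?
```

Answer: 34

Derivation:
Trace (tracking b):
result = 37  # -> result = 37
if result < 17:  # condition is False
elif result < 32:  # condition is False
else:
    b = result - 3  # -> b = 34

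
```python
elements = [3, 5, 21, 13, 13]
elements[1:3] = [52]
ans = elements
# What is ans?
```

Trace (tracking ans):
elements = [3, 5, 21, 13, 13]  # -> elements = [3, 5, 21, 13, 13]
elements[1:3] = [52]  # -> elements = [3, 52, 13, 13]
ans = elements  # -> ans = [3, 52, 13, 13]

Answer: [3, 52, 13, 13]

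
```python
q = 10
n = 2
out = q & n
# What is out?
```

Answer: 2

Derivation:
Trace (tracking out):
q = 10  # -> q = 10
n = 2  # -> n = 2
out = q & n  # -> out = 2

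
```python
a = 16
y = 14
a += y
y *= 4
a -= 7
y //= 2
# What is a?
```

Answer: 23

Derivation:
Trace (tracking a):
a = 16  # -> a = 16
y = 14  # -> y = 14
a += y  # -> a = 30
y *= 4  # -> y = 56
a -= 7  # -> a = 23
y //= 2  # -> y = 28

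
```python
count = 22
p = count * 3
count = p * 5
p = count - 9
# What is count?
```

Trace (tracking count):
count = 22  # -> count = 22
p = count * 3  # -> p = 66
count = p * 5  # -> count = 330
p = count - 9  # -> p = 321

Answer: 330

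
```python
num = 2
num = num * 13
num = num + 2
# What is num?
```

Trace (tracking num):
num = 2  # -> num = 2
num = num * 13  # -> num = 26
num = num + 2  # -> num = 28

Answer: 28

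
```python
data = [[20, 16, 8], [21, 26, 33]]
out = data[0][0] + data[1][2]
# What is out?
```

Answer: 53

Derivation:
Trace (tracking out):
data = [[20, 16, 8], [21, 26, 33]]  # -> data = [[20, 16, 8], [21, 26, 33]]
out = data[0][0] + data[1][2]  # -> out = 53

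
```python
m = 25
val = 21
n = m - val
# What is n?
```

Trace (tracking n):
m = 25  # -> m = 25
val = 21  # -> val = 21
n = m - val  # -> n = 4

Answer: 4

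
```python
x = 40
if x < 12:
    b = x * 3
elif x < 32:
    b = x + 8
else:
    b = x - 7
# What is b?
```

Trace (tracking b):
x = 40  # -> x = 40
if x < 12:  # condition is False
elif x < 32:  # condition is False
else:
    b = x - 7  # -> b = 33

Answer: 33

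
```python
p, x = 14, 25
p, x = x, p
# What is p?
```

Trace (tracking p):
p, x = (14, 25)  # -> p = 14, x = 25
p, x = (x, p)  # -> p = 25, x = 14

Answer: 25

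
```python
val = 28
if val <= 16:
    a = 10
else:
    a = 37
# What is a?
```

Answer: 37

Derivation:
Trace (tracking a):
val = 28  # -> val = 28
if val <= 16:  # condition is False
else:
    a = 37  # -> a = 37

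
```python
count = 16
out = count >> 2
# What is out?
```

Answer: 4

Derivation:
Trace (tracking out):
count = 16  # -> count = 16
out = count >> 2  # -> out = 4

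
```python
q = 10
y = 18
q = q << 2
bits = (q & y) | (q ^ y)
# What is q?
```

Trace (tracking q):
q = 10  # -> q = 10
y = 18  # -> y = 18
q = q << 2  # -> q = 40
bits = q & y | q ^ y  # -> bits = 58

Answer: 40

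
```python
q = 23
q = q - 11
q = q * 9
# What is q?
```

Trace (tracking q):
q = 23  # -> q = 23
q = q - 11  # -> q = 12
q = q * 9  # -> q = 108

Answer: 108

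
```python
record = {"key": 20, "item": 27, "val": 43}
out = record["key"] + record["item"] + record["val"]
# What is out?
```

Trace (tracking out):
record = {'key': 20, 'item': 27, 'val': 43}  # -> record = {'key': 20, 'item': 27, 'val': 43}
out = record['key'] + record['item'] + record['val']  # -> out = 90

Answer: 90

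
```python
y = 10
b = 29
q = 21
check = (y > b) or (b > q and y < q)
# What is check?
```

Answer: True

Derivation:
Trace (tracking check):
y = 10  # -> y = 10
b = 29  # -> b = 29
q = 21  # -> q = 21
check = y > b or (b > q and y < q)  # -> check = True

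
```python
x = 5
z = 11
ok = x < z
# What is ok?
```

Answer: True

Derivation:
Trace (tracking ok):
x = 5  # -> x = 5
z = 11  # -> z = 11
ok = x < z  # -> ok = True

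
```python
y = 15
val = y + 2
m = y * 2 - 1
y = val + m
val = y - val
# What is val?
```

Answer: 29

Derivation:
Trace (tracking val):
y = 15  # -> y = 15
val = y + 2  # -> val = 17
m = y * 2 - 1  # -> m = 29
y = val + m  # -> y = 46
val = y - val  # -> val = 29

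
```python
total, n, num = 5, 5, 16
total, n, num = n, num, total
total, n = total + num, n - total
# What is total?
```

Answer: 10

Derivation:
Trace (tracking total):
total, n, num = (5, 5, 16)  # -> total = 5, n = 5, num = 16
total, n, num = (n, num, total)  # -> total = 5, n = 16, num = 5
total, n = (total + num, n - total)  # -> total = 10, n = 11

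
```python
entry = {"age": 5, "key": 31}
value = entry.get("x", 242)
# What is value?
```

Trace (tracking value):
entry = {'age': 5, 'key': 31}  # -> entry = {'age': 5, 'key': 31}
value = entry.get('x', 242)  # -> value = 242

Answer: 242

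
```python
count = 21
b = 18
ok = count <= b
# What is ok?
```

Answer: False

Derivation:
Trace (tracking ok):
count = 21  # -> count = 21
b = 18  # -> b = 18
ok = count <= b  # -> ok = False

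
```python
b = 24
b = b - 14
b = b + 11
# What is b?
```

Trace (tracking b):
b = 24  # -> b = 24
b = b - 14  # -> b = 10
b = b + 11  # -> b = 21

Answer: 21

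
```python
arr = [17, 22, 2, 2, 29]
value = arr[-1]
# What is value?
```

Trace (tracking value):
arr = [17, 22, 2, 2, 29]  # -> arr = [17, 22, 2, 2, 29]
value = arr[-1]  # -> value = 29

Answer: 29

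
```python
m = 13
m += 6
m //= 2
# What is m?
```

Trace (tracking m):
m = 13  # -> m = 13
m += 6  # -> m = 19
m //= 2  # -> m = 9

Answer: 9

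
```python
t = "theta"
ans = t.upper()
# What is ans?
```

Answer: 'THETA'

Derivation:
Trace (tracking ans):
t = 'theta'  # -> t = 'theta'
ans = t.upper()  # -> ans = 'THETA'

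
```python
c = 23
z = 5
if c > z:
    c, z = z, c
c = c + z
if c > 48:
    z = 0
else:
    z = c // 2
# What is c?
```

Answer: 28

Derivation:
Trace (tracking c):
c = 23  # -> c = 23
z = 5  # -> z = 5
if c > z:  # condition is True
    c, z = (z, c)  # -> c = 5, z = 23
c = c + z  # -> c = 28
if c > 48:  # condition is False
else:
    z = c // 2  # -> z = 14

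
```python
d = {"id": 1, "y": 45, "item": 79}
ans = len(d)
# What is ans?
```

Trace (tracking ans):
d = {'id': 1, 'y': 45, 'item': 79}  # -> d = {'id': 1, 'y': 45, 'item': 79}
ans = len(d)  # -> ans = 3

Answer: 3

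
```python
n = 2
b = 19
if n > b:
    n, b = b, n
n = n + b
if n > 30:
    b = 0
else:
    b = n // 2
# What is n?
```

Answer: 21

Derivation:
Trace (tracking n):
n = 2  # -> n = 2
b = 19  # -> b = 19
if n > b:  # condition is False
n = n + b  # -> n = 21
if n > 30:  # condition is False
else:
    b = n // 2  # -> b = 10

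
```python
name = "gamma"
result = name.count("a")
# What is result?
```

Answer: 2

Derivation:
Trace (tracking result):
name = 'gamma'  # -> name = 'gamma'
result = name.count('a')  # -> result = 2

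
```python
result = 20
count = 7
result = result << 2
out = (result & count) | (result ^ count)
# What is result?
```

Answer: 80

Derivation:
Trace (tracking result):
result = 20  # -> result = 20
count = 7  # -> count = 7
result = result << 2  # -> result = 80
out = result & count | result ^ count  # -> out = 87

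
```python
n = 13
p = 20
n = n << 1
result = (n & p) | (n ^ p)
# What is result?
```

Trace (tracking result):
n = 13  # -> n = 13
p = 20  # -> p = 20
n = n << 1  # -> n = 26
result = n & p | n ^ p  # -> result = 30

Answer: 30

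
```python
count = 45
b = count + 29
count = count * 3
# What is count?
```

Trace (tracking count):
count = 45  # -> count = 45
b = count + 29  # -> b = 74
count = count * 3  # -> count = 135

Answer: 135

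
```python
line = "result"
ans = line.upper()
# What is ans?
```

Trace (tracking ans):
line = 'result'  # -> line = 'result'
ans = line.upper()  # -> ans = 'RESULT'

Answer: 'RESULT'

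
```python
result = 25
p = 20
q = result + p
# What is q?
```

Answer: 45

Derivation:
Trace (tracking q):
result = 25  # -> result = 25
p = 20  # -> p = 20
q = result + p  # -> q = 45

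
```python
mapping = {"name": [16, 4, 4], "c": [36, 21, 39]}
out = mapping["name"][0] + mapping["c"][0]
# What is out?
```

Answer: 52

Derivation:
Trace (tracking out):
mapping = {'name': [16, 4, 4], 'c': [36, 21, 39]}  # -> mapping = {'name': [16, 4, 4], 'c': [36, 21, 39]}
out = mapping['name'][0] + mapping['c'][0]  # -> out = 52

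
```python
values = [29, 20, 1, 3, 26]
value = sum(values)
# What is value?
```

Trace (tracking value):
values = [29, 20, 1, 3, 26]  # -> values = [29, 20, 1, 3, 26]
value = sum(values)  # -> value = 79

Answer: 79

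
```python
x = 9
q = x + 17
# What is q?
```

Answer: 26

Derivation:
Trace (tracking q):
x = 9  # -> x = 9
q = x + 17  # -> q = 26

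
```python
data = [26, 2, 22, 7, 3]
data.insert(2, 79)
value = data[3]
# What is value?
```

Answer: 22

Derivation:
Trace (tracking value):
data = [26, 2, 22, 7, 3]  # -> data = [26, 2, 22, 7, 3]
data.insert(2, 79)  # -> data = [26, 2, 79, 22, 7, 3]
value = data[3]  # -> value = 22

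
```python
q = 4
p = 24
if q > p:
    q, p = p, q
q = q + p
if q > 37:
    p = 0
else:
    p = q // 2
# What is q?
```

Trace (tracking q):
q = 4  # -> q = 4
p = 24  # -> p = 24
if q > p:  # condition is False
q = q + p  # -> q = 28
if q > 37:  # condition is False
else:
    p = q // 2  # -> p = 14

Answer: 28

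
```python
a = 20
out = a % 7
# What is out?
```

Trace (tracking out):
a = 20  # -> a = 20
out = a % 7  # -> out = 6

Answer: 6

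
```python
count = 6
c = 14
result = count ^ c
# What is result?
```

Trace (tracking result):
count = 6  # -> count = 6
c = 14  # -> c = 14
result = count ^ c  # -> result = 8

Answer: 8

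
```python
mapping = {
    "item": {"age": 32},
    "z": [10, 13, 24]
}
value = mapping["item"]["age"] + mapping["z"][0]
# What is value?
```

Trace (tracking value):
mapping = {'item': {'age': 32}, 'z': [10, 13, 24]}  # -> mapping = {'item': {'age': 32}, 'z': [10, 13, 24]}
value = mapping['item']['age'] + mapping['z'][0]  # -> value = 42

Answer: 42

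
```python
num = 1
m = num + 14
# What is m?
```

Answer: 15

Derivation:
Trace (tracking m):
num = 1  # -> num = 1
m = num + 14  # -> m = 15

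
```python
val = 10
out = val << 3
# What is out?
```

Answer: 80

Derivation:
Trace (tracking out):
val = 10  # -> val = 10
out = val << 3  # -> out = 80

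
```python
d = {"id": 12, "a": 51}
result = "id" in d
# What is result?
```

Trace (tracking result):
d = {'id': 12, 'a': 51}  # -> d = {'id': 12, 'a': 51}
result = 'id' in d  # -> result = True

Answer: True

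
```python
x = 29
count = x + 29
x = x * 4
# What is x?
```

Answer: 116

Derivation:
Trace (tracking x):
x = 29  # -> x = 29
count = x + 29  # -> count = 58
x = x * 4  # -> x = 116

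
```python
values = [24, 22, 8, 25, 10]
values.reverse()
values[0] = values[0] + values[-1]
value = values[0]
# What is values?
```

Answer: [34, 25, 8, 22, 24]

Derivation:
Trace (tracking values):
values = [24, 22, 8, 25, 10]  # -> values = [24, 22, 8, 25, 10]
values.reverse()  # -> values = [10, 25, 8, 22, 24]
values[0] = values[0] + values[-1]  # -> values = [34, 25, 8, 22, 24]
value = values[0]  # -> value = 34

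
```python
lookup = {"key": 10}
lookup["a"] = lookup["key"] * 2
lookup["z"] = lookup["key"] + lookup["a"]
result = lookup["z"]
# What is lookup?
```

Answer: {'key': 10, 'a': 20, 'z': 30}

Derivation:
Trace (tracking lookup):
lookup = {'key': 10}  # -> lookup = {'key': 10}
lookup['a'] = lookup['key'] * 2  # -> lookup = {'key': 10, 'a': 20}
lookup['z'] = lookup['key'] + lookup['a']  # -> lookup = {'key': 10, 'a': 20, 'z': 30}
result = lookup['z']  # -> result = 30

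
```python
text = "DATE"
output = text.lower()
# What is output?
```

Answer: 'date'

Derivation:
Trace (tracking output):
text = 'DATE'  # -> text = 'DATE'
output = text.lower()  # -> output = 'date'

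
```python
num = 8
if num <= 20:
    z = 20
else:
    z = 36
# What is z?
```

Trace (tracking z):
num = 8  # -> num = 8
if num <= 20:  # condition is True
    z = 20  # -> z = 20

Answer: 20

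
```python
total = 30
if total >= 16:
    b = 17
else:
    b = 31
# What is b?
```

Answer: 17

Derivation:
Trace (tracking b):
total = 30  # -> total = 30
if total >= 16:  # condition is True
    b = 17  # -> b = 17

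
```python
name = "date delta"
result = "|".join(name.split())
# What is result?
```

Trace (tracking result):
name = 'date delta'  # -> name = 'date delta'
result = '|'.join(name.split())  # -> result = 'date|delta'

Answer: 'date|delta'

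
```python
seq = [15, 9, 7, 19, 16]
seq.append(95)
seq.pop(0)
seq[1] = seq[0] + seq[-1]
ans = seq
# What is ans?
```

Answer: [9, 104, 19, 16, 95]

Derivation:
Trace (tracking ans):
seq = [15, 9, 7, 19, 16]  # -> seq = [15, 9, 7, 19, 16]
seq.append(95)  # -> seq = [15, 9, 7, 19, 16, 95]
seq.pop(0)  # -> seq = [9, 7, 19, 16, 95]
seq[1] = seq[0] + seq[-1]  # -> seq = [9, 104, 19, 16, 95]
ans = seq  # -> ans = [9, 104, 19, 16, 95]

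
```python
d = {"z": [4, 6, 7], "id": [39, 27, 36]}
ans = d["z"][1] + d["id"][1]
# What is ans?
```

Answer: 33

Derivation:
Trace (tracking ans):
d = {'z': [4, 6, 7], 'id': [39, 27, 36]}  # -> d = {'z': [4, 6, 7], 'id': [39, 27, 36]}
ans = d['z'][1] + d['id'][1]  # -> ans = 33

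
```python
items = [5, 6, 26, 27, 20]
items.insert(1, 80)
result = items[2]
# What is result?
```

Answer: 6

Derivation:
Trace (tracking result):
items = [5, 6, 26, 27, 20]  # -> items = [5, 6, 26, 27, 20]
items.insert(1, 80)  # -> items = [5, 80, 6, 26, 27, 20]
result = items[2]  # -> result = 6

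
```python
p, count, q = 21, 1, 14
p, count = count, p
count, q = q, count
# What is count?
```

Answer: 14

Derivation:
Trace (tracking count):
p, count, q = (21, 1, 14)  # -> p = 21, count = 1, q = 14
p, count = (count, p)  # -> p = 1, count = 21
count, q = (q, count)  # -> count = 14, q = 21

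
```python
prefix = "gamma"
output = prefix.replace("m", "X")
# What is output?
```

Trace (tracking output):
prefix = 'gamma'  # -> prefix = 'gamma'
output = prefix.replace('m', 'X')  # -> output = 'gaXXa'

Answer: 'gaXXa'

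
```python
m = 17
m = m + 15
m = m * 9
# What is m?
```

Answer: 288

Derivation:
Trace (tracking m):
m = 17  # -> m = 17
m = m + 15  # -> m = 32
m = m * 9  # -> m = 288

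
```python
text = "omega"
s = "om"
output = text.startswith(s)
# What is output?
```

Trace (tracking output):
text = 'omega'  # -> text = 'omega'
s = 'om'  # -> s = 'om'
output = text.startswith(s)  # -> output = True

Answer: True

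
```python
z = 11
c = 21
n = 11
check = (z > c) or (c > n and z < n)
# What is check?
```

Trace (tracking check):
z = 11  # -> z = 11
c = 21  # -> c = 21
n = 11  # -> n = 11
check = z > c or (c > n and z < n)  # -> check = False

Answer: False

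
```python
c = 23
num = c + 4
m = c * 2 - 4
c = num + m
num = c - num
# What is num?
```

Trace (tracking num):
c = 23  # -> c = 23
num = c + 4  # -> num = 27
m = c * 2 - 4  # -> m = 42
c = num + m  # -> c = 69
num = c - num  # -> num = 42

Answer: 42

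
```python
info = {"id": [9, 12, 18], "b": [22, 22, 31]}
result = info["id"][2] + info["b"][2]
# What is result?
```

Answer: 49

Derivation:
Trace (tracking result):
info = {'id': [9, 12, 18], 'b': [22, 22, 31]}  # -> info = {'id': [9, 12, 18], 'b': [22, 22, 31]}
result = info['id'][2] + info['b'][2]  # -> result = 49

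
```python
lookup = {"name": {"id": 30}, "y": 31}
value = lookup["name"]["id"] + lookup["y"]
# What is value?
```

Answer: 61

Derivation:
Trace (tracking value):
lookup = {'name': {'id': 30}, 'y': 31}  # -> lookup = {'name': {'id': 30}, 'y': 31}
value = lookup['name']['id'] + lookup['y']  # -> value = 61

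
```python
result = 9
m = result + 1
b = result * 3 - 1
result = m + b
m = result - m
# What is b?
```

Trace (tracking b):
result = 9  # -> result = 9
m = result + 1  # -> m = 10
b = result * 3 - 1  # -> b = 26
result = m + b  # -> result = 36
m = result - m  # -> m = 26

Answer: 26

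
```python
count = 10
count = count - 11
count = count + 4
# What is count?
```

Trace (tracking count):
count = 10  # -> count = 10
count = count - 11  # -> count = -1
count = count + 4  # -> count = 3

Answer: 3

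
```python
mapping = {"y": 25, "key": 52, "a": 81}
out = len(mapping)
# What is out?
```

Answer: 3

Derivation:
Trace (tracking out):
mapping = {'y': 25, 'key': 52, 'a': 81}  # -> mapping = {'y': 25, 'key': 52, 'a': 81}
out = len(mapping)  # -> out = 3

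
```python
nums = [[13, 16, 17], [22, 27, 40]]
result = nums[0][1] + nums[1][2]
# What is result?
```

Trace (tracking result):
nums = [[13, 16, 17], [22, 27, 40]]  # -> nums = [[13, 16, 17], [22, 27, 40]]
result = nums[0][1] + nums[1][2]  # -> result = 56

Answer: 56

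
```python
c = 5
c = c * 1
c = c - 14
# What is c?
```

Answer: -9

Derivation:
Trace (tracking c):
c = 5  # -> c = 5
c = c * 1  # -> c = 5
c = c - 14  # -> c = -9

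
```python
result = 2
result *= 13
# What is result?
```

Answer: 26

Derivation:
Trace (tracking result):
result = 2  # -> result = 2
result *= 13  # -> result = 26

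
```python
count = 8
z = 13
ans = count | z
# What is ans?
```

Trace (tracking ans):
count = 8  # -> count = 8
z = 13  # -> z = 13
ans = count | z  # -> ans = 13

Answer: 13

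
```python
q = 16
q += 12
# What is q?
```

Trace (tracking q):
q = 16  # -> q = 16
q += 12  # -> q = 28

Answer: 28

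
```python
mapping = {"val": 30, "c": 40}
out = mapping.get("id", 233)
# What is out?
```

Trace (tracking out):
mapping = {'val': 30, 'c': 40}  # -> mapping = {'val': 30, 'c': 40}
out = mapping.get('id', 233)  # -> out = 233

Answer: 233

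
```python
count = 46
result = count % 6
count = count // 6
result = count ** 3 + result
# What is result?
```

Trace (tracking result):
count = 46  # -> count = 46
result = count % 6  # -> result = 4
count = count // 6  # -> count = 7
result = count ** 3 + result  # -> result = 347

Answer: 347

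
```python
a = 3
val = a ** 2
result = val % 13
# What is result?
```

Answer: 9

Derivation:
Trace (tracking result):
a = 3  # -> a = 3
val = a ** 2  # -> val = 9
result = val % 13  # -> result = 9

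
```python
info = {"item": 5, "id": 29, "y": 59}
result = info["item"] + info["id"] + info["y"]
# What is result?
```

Trace (tracking result):
info = {'item': 5, 'id': 29, 'y': 59}  # -> info = {'item': 5, 'id': 29, 'y': 59}
result = info['item'] + info['id'] + info['y']  # -> result = 93

Answer: 93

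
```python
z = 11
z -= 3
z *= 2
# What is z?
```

Trace (tracking z):
z = 11  # -> z = 11
z -= 3  # -> z = 8
z *= 2  # -> z = 16

Answer: 16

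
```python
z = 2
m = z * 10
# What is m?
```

Answer: 20

Derivation:
Trace (tracking m):
z = 2  # -> z = 2
m = z * 10  # -> m = 20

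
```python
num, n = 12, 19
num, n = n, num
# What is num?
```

Trace (tracking num):
num, n = (12, 19)  # -> num = 12, n = 19
num, n = (n, num)  # -> num = 19, n = 12

Answer: 19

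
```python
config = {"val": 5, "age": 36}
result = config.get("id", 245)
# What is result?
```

Answer: 245

Derivation:
Trace (tracking result):
config = {'val': 5, 'age': 36}  # -> config = {'val': 5, 'age': 36}
result = config.get('id', 245)  # -> result = 245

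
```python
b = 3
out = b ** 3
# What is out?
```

Answer: 27

Derivation:
Trace (tracking out):
b = 3  # -> b = 3
out = b ** 3  # -> out = 27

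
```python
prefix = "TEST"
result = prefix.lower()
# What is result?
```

Answer: 'test'

Derivation:
Trace (tracking result):
prefix = 'TEST'  # -> prefix = 'TEST'
result = prefix.lower()  # -> result = 'test'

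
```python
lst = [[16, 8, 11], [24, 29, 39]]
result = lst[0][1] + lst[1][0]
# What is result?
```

Answer: 32

Derivation:
Trace (tracking result):
lst = [[16, 8, 11], [24, 29, 39]]  # -> lst = [[16, 8, 11], [24, 29, 39]]
result = lst[0][1] + lst[1][0]  # -> result = 32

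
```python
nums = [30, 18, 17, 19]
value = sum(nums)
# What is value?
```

Trace (tracking value):
nums = [30, 18, 17, 19]  # -> nums = [30, 18, 17, 19]
value = sum(nums)  # -> value = 84

Answer: 84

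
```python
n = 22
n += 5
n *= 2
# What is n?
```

Trace (tracking n):
n = 22  # -> n = 22
n += 5  # -> n = 27
n *= 2  # -> n = 54

Answer: 54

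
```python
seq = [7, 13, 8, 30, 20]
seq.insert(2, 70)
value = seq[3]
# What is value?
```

Trace (tracking value):
seq = [7, 13, 8, 30, 20]  # -> seq = [7, 13, 8, 30, 20]
seq.insert(2, 70)  # -> seq = [7, 13, 70, 8, 30, 20]
value = seq[3]  # -> value = 8

Answer: 8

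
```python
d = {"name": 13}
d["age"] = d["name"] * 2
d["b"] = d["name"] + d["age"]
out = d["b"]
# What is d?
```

Trace (tracking d):
d = {'name': 13}  # -> d = {'name': 13}
d['age'] = d['name'] * 2  # -> d = {'name': 13, 'age': 26}
d['b'] = d['name'] + d['age']  # -> d = {'name': 13, 'age': 26, 'b': 39}
out = d['b']  # -> out = 39

Answer: {'name': 13, 'age': 26, 'b': 39}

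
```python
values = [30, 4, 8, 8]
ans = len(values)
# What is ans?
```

Trace (tracking ans):
values = [30, 4, 8, 8]  # -> values = [30, 4, 8, 8]
ans = len(values)  # -> ans = 4

Answer: 4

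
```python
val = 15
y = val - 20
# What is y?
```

Trace (tracking y):
val = 15  # -> val = 15
y = val - 20  # -> y = -5

Answer: -5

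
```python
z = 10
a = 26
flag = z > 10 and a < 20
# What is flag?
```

Trace (tracking flag):
z = 10  # -> z = 10
a = 26  # -> a = 26
flag = z > 10 and a < 20  # -> flag = False

Answer: False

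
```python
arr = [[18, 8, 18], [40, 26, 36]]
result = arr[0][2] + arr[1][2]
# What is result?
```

Trace (tracking result):
arr = [[18, 8, 18], [40, 26, 36]]  # -> arr = [[18, 8, 18], [40, 26, 36]]
result = arr[0][2] + arr[1][2]  # -> result = 54

Answer: 54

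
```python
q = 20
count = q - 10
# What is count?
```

Trace (tracking count):
q = 20  # -> q = 20
count = q - 10  # -> count = 10

Answer: 10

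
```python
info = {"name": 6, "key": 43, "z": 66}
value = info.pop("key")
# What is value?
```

Answer: 43

Derivation:
Trace (tracking value):
info = {'name': 6, 'key': 43, 'z': 66}  # -> info = {'name': 6, 'key': 43, 'z': 66}
value = info.pop('key')  # -> value = 43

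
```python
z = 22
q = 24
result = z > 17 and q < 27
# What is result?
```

Answer: True

Derivation:
Trace (tracking result):
z = 22  # -> z = 22
q = 24  # -> q = 24
result = z > 17 and q < 27  # -> result = True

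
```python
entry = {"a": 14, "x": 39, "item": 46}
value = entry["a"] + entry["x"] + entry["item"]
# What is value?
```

Answer: 99

Derivation:
Trace (tracking value):
entry = {'a': 14, 'x': 39, 'item': 46}  # -> entry = {'a': 14, 'x': 39, 'item': 46}
value = entry['a'] + entry['x'] + entry['item']  # -> value = 99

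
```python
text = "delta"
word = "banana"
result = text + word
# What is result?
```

Answer: 'deltabanana'

Derivation:
Trace (tracking result):
text = 'delta'  # -> text = 'delta'
word = 'banana'  # -> word = 'banana'
result = text + word  # -> result = 'deltabanana'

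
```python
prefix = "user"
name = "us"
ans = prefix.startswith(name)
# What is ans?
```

Answer: True

Derivation:
Trace (tracking ans):
prefix = 'user'  # -> prefix = 'user'
name = 'us'  # -> name = 'us'
ans = prefix.startswith(name)  # -> ans = True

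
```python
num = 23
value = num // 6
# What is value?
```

Answer: 3

Derivation:
Trace (tracking value):
num = 23  # -> num = 23
value = num // 6  # -> value = 3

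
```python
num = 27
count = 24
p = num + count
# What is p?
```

Trace (tracking p):
num = 27  # -> num = 27
count = 24  # -> count = 24
p = num + count  # -> p = 51

Answer: 51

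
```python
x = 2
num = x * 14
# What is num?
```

Trace (tracking num):
x = 2  # -> x = 2
num = x * 14  # -> num = 28

Answer: 28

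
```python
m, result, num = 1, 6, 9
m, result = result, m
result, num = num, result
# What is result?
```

Trace (tracking result):
m, result, num = (1, 6, 9)  # -> m = 1, result = 6, num = 9
m, result = (result, m)  # -> m = 6, result = 1
result, num = (num, result)  # -> result = 9, num = 1

Answer: 9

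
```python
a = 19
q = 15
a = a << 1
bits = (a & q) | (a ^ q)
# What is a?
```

Trace (tracking a):
a = 19  # -> a = 19
q = 15  # -> q = 15
a = a << 1  # -> a = 38
bits = a & q | a ^ q  # -> bits = 47

Answer: 38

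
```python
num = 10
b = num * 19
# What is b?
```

Trace (tracking b):
num = 10  # -> num = 10
b = num * 19  # -> b = 190

Answer: 190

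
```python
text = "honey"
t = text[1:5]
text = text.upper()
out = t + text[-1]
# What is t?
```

Answer: 'oney'

Derivation:
Trace (tracking t):
text = 'honey'  # -> text = 'honey'
t = text[1:5]  # -> t = 'oney'
text = text.upper()  # -> text = 'HONEY'
out = t + text[-1]  # -> out = 'oneyY'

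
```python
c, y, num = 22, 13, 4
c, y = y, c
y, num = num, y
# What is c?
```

Trace (tracking c):
c, y, num = (22, 13, 4)  # -> c = 22, y = 13, num = 4
c, y = (y, c)  # -> c = 13, y = 22
y, num = (num, y)  # -> y = 4, num = 22

Answer: 13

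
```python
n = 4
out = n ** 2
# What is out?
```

Answer: 16

Derivation:
Trace (tracking out):
n = 4  # -> n = 4
out = n ** 2  # -> out = 16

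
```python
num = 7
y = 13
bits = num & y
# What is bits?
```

Trace (tracking bits):
num = 7  # -> num = 7
y = 13  # -> y = 13
bits = num & y  # -> bits = 5

Answer: 5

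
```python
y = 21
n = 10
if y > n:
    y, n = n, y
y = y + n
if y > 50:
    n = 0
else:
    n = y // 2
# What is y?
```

Answer: 31

Derivation:
Trace (tracking y):
y = 21  # -> y = 21
n = 10  # -> n = 10
if y > n:  # condition is True
    y, n = (n, y)  # -> y = 10, n = 21
y = y + n  # -> y = 31
if y > 50:  # condition is False
else:
    n = y // 2  # -> n = 15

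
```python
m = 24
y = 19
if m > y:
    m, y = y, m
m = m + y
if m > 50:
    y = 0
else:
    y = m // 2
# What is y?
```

Answer: 21

Derivation:
Trace (tracking y):
m = 24  # -> m = 24
y = 19  # -> y = 19
if m > y:  # condition is True
    m, y = (y, m)  # -> m = 19, y = 24
m = m + y  # -> m = 43
if m > 50:  # condition is False
else:
    y = m // 2  # -> y = 21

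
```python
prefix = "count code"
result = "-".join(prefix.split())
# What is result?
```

Answer: 'count-code'

Derivation:
Trace (tracking result):
prefix = 'count code'  # -> prefix = 'count code'
result = '-'.join(prefix.split())  # -> result = 'count-code'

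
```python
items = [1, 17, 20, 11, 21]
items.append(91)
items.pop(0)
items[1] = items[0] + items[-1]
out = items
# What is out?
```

Trace (tracking out):
items = [1, 17, 20, 11, 21]  # -> items = [1, 17, 20, 11, 21]
items.append(91)  # -> items = [1, 17, 20, 11, 21, 91]
items.pop(0)  # -> items = [17, 20, 11, 21, 91]
items[1] = items[0] + items[-1]  # -> items = [17, 108, 11, 21, 91]
out = items  # -> out = [17, 108, 11, 21, 91]

Answer: [17, 108, 11, 21, 91]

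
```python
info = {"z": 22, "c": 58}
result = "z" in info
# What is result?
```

Answer: True

Derivation:
Trace (tracking result):
info = {'z': 22, 'c': 58}  # -> info = {'z': 22, 'c': 58}
result = 'z' in info  # -> result = True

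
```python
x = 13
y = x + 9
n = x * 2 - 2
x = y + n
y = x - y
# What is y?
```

Trace (tracking y):
x = 13  # -> x = 13
y = x + 9  # -> y = 22
n = x * 2 - 2  # -> n = 24
x = y + n  # -> x = 46
y = x - y  # -> y = 24

Answer: 24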